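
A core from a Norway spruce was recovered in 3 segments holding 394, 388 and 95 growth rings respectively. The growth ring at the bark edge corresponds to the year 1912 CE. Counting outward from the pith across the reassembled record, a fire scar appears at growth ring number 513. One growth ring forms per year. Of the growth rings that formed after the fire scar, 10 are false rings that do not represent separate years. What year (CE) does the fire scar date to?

1558 CE

Total growth rings = 394 + 388 + 95 = 877.
877 − 513 = 364 growth rings lie beyond the fire scar toward the bark edge.
364 − 10 false = 354 true growth rings after the fire scar.
1912 − 354 = 1558 CE.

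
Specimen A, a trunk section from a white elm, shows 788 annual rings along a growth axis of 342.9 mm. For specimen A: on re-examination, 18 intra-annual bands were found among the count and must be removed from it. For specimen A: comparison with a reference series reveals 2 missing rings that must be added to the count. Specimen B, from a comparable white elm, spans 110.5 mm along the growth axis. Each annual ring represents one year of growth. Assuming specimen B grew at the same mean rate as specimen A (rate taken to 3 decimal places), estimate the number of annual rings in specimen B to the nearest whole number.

249 annual rings

Specimen A: adjusted count: 788 − 18 + 2 = 772 annual rings.
A: 342.9 mm over 772 years gives 342.9 / 772 ≈ 0.444 mm/year.
For B, 110.5 / 0.444 = 248.87 years ≈ 249 annual rings.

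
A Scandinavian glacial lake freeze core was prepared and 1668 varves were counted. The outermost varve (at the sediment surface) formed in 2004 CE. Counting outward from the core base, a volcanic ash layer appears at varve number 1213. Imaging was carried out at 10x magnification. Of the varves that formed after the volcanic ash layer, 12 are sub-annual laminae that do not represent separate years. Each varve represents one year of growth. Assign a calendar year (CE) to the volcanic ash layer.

1561 CE

1668 − 1213 = 455 varves lie beyond the volcanic ash layer toward the sediment surface.
Removing the 12 false varves leaves 455 − 12 = 443 true varves beyond the volcanic ash layer.
The varve at the sediment surface is 2004 CE, so the volcanic ash layer dates to 2004 − 443 = 1561 CE.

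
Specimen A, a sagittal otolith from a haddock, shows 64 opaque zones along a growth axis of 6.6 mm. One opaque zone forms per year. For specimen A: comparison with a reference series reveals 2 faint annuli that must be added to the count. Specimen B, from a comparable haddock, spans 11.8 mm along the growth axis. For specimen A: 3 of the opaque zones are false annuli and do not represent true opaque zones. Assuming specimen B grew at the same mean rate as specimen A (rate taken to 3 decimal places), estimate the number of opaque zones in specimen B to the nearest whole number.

Specimen A: true opaque zone count = 64 − 3 + 2 = 63.
A: Extension rate ≈ 6.6 / 63 = 0.105 mm/year.
B spans 11.8 / 0.105 = 112.38 years ≈ 112 opaque zones.

112 opaque zones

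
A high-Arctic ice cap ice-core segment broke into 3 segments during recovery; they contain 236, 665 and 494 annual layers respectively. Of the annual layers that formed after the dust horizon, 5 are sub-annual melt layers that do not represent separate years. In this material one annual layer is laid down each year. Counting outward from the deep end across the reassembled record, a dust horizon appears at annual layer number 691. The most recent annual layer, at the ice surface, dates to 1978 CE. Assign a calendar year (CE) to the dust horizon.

Total annual layers = 236 + 665 + 494 = 1395.
Between annual layer 691 and the ice surface there are 1395 − 691 = 704 annual layers.
Removing the 5 false annual layers leaves 704 − 5 = 699 true annual layers beyond the dust horizon.
Counting back 699 years from 1978 CE places the dust horizon in 1978 − 699 = 1279 CE.

1279 CE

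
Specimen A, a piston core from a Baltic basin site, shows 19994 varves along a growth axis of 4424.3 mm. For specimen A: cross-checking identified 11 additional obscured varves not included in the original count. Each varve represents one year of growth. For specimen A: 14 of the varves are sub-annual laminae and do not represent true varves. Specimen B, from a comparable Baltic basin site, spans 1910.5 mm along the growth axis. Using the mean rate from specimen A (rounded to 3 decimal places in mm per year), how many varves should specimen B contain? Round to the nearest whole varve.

8645 varves

Specimen A: true varve count = 19994 − 14 + 11 = 19991.
A: 4424.3 mm over 19991 years gives 4424.3 / 19991 ≈ 0.221 mm/year.
B spans 1910.5 / 0.221 = 8644.80 years ≈ 8645 varves.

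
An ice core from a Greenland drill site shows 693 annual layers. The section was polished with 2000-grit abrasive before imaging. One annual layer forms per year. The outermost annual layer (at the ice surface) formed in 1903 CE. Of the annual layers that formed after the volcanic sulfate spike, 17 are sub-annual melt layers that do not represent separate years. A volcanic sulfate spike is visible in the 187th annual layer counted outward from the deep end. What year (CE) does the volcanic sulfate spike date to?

The volcanic sulfate spike sits at annual layer 187 from the deep end, so 693 − 187 = 506 annual layers formed after it.
Excluding 17 false annual layers: 506 − 17 = 489.
Counting back 489 years from 1903 CE places the volcanic sulfate spike in 1903 − 489 = 1414 CE.

1414 CE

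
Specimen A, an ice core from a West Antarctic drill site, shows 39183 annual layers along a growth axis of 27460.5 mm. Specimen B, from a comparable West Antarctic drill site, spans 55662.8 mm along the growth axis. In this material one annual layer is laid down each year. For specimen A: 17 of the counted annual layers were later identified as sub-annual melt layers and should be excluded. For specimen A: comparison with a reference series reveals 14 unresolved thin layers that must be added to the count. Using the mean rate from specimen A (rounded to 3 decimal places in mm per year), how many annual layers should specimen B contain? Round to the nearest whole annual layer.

79405 annual layers

Specimen A: adjusted count: 39183 − 17 + 14 = 39180 annual layers.
A: Mean rate = 27460.5 mm / 39180 years ≈ 0.701 mm per year.
B spans 55662.8 / 0.701 = 79404.85 years ≈ 79405 annual layers.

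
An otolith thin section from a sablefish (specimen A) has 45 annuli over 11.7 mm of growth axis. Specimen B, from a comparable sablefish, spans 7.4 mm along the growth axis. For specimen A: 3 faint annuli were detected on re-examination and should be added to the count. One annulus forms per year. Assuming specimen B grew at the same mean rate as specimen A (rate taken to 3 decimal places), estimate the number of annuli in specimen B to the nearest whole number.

30 annuli

Specimen A: after corrections the count is 45 + 3 = 48 annuli.
A: 11.7 mm over 48 years gives 11.7 / 48 ≈ 0.244 mm per year.
B spans 7.4 / 0.244 = 30.33 years ≈ 30 annuli.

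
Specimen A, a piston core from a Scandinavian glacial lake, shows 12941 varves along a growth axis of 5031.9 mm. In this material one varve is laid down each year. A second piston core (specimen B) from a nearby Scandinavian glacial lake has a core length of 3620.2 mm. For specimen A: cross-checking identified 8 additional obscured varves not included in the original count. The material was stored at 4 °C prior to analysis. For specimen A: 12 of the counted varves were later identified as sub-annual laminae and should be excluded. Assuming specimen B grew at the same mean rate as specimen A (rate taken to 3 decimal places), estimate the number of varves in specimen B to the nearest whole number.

Specimen A: correcting the raw count gives 12941 − 12 + 8 = 12937 true varves.
A: Extension rate ≈ 5031.9 / 12937 = 0.389 mm/yr.
For B, 3620.2 / 0.389 = 9306.43 years ≈ 9306 varves.

9306 varves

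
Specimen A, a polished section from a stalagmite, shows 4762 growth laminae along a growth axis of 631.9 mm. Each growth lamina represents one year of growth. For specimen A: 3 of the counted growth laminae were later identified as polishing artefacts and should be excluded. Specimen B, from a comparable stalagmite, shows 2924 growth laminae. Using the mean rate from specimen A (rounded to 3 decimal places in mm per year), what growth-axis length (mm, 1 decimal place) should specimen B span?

388.9 mm

Specimen A: correcting the raw count gives 4762 − 3 = 4759 true growth laminae.
A: 631.9 mm over 4759 years gives 631.9 / 4759 ≈ 0.133 mm per year.
For B, 0.133 mm/year × 2924 years = 388.9 mm.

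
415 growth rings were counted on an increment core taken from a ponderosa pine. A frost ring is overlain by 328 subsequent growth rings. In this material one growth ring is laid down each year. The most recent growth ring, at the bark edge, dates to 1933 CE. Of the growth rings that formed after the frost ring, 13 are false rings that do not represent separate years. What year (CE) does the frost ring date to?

1618 CE

328 growth rings post-date the frost ring.
328 − 13 false = 315 true growth rings after the frost ring.
Counting back 315 years from 1933 CE places the frost ring in 1933 − 315 = 1618 CE.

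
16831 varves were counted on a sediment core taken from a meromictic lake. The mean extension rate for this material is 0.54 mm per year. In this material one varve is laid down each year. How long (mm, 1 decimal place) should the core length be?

9088.7 mm

16831 years of growth are recorded.
16831 years at 0.54 mm/year gives 0.54 × 16831 = 9088.7 mm.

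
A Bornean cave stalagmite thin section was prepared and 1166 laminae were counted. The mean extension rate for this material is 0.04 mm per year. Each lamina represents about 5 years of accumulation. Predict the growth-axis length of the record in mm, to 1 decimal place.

233.2 mm

Multiplying by 5 years per lamina: 1166 × 5 = 5830 years.
Length ≈ 0.04 × 5830 = 233.2 mm.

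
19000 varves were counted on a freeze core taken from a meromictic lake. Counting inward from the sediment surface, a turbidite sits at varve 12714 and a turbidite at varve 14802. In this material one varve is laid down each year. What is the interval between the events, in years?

2088 years

14802 − 12714 = 2088 varves lie between the two events.
One varve per year makes the interval 2088 years.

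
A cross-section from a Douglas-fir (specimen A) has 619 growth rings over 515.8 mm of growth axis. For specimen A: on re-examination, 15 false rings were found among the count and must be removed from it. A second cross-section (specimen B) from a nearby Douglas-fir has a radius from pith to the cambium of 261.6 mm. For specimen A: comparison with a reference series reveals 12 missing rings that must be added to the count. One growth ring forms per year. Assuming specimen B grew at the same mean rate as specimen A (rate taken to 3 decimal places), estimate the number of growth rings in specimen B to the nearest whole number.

313 growth rings

Specimen A: correcting the raw count gives 619 − 15 + 12 = 616 true growth rings.
A: Mean rate = 515.8 mm / 616 years ≈ 0.837 mm/year.
For B, 261.6 / 0.837 = 312.54 years ≈ 313 growth rings.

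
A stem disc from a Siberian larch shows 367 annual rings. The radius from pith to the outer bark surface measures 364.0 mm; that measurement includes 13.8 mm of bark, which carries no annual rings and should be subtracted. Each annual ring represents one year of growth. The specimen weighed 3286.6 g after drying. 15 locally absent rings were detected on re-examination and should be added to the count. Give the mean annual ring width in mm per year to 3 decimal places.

0.917 mm per year

After corrections the count is 367 + 15 = 382 annual rings.
Removing the 13.8 mm offcut leaves 364.0 − 13.8 = 350.2 mm.
Mean rate = 350.2 mm / 382 years ≈ 0.917 mm per year.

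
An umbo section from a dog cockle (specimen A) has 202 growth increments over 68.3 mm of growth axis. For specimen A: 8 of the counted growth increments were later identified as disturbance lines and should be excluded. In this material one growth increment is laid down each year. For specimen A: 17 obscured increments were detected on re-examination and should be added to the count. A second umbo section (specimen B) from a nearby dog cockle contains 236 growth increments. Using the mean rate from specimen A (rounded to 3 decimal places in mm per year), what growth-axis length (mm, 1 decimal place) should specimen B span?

76.5 mm

Specimen A: true growth increment count = 202 − 8 + 17 = 211.
A: Mean rate = 68.3 mm / 211 years ≈ 0.324 mm per year.
Length of B = 0.324 × 236 = 76.5 mm.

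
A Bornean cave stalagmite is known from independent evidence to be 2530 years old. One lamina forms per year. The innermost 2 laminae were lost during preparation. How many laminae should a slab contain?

2528 laminae

One lamina per year gives 2530 laminae over 2530 years.
Subtracting the 2 laminae not captured gives 2530 − 2 = 2528 laminae in the record.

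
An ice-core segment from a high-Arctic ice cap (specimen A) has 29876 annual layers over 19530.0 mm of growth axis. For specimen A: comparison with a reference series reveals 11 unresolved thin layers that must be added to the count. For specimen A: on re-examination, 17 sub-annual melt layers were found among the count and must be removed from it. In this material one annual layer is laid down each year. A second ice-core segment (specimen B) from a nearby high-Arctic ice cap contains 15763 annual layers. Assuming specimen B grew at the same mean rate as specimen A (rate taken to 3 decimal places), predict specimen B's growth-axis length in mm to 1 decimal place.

Specimen A: true annual layer count = 29876 − 17 + 11 = 29870.
A: Mean rate = 19530.0 mm / 29870 years ≈ 0.654 mm/year.
For B, 0.654 mm/year × 15763 years = 10309.0 mm.

10309.0 mm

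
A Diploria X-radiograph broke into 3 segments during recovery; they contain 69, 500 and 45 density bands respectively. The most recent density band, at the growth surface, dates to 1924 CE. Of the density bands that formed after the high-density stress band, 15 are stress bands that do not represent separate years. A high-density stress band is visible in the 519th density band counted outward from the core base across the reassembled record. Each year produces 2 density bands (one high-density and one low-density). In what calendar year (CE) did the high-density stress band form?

Total density bands = 69 + 500 + 45 = 614.
The high-density stress band sits at density band 519 from the core base, so 614 − 519 = 95 density bands formed after it.
Excluding 15 false density bands: 95 − 15 = 80.
80 density bands at 2 per year is 80 / 2 = 40 years.
Counting back 40 years from 1924 CE places the high-density stress band in 1924 − 40 = 1884 CE.

1884 CE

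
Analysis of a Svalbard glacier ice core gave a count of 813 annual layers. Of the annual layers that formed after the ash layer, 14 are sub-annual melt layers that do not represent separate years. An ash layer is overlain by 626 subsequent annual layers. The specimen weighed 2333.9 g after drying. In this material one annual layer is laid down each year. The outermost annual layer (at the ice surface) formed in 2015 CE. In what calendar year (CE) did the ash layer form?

626 annual layers formed after the ash layer.
Removing the 14 false annual layers leaves 626 − 14 = 612 true annual layers beyond the ash layer.
2015 − 612 = 1403 CE.

1403 CE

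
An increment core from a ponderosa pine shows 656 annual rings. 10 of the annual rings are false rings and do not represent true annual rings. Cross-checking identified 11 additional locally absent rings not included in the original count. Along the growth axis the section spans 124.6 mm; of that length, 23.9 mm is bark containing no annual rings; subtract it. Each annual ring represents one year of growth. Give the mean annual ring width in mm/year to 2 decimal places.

Correcting the raw count gives 656 − 10 + 11 = 657 true annual rings.
The growth record spans 124.6 − 23.9 = 100.7 mm.
100.7 mm over 657 years gives 100.7 / 657 ≈ 0.15 mm/year.

0.15 mm/year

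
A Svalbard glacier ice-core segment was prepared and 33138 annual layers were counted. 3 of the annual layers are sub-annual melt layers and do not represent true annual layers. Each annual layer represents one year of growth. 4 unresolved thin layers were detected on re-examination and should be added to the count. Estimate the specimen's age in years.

After corrections the count is 33138 − 3 + 4 = 33139 annual layers.
With a one-to-one annual layer periodicity this is 33139 years.

33139 years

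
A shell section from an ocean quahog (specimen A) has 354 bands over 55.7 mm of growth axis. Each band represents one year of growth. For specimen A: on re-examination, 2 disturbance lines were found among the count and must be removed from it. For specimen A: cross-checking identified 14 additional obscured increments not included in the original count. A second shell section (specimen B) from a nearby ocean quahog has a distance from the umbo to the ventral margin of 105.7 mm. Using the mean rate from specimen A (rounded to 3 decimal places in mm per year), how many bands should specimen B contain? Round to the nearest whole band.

Specimen A: adjusted count: 354 − 2 + 14 = 366 bands.
A: Extension rate ≈ 55.7 / 366 = 0.152 mm per year.
B spans 105.7 / 0.152 = 695.39 years ≈ 695 bands.

695 bands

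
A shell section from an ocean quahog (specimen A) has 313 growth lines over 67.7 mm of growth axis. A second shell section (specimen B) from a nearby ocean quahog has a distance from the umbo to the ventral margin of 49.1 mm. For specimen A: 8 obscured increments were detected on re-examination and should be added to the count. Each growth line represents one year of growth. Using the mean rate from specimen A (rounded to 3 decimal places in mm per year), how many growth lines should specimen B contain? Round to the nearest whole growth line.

233 growth lines

Specimen A: adjusted count: 313 + 8 = 321 growth lines.
A: Extension rate ≈ 67.7 / 321 = 0.211 mm/year.
Specimen B: 49.1 mm / 0.211 mm per year = 232.70 years ≈ 233 growth lines.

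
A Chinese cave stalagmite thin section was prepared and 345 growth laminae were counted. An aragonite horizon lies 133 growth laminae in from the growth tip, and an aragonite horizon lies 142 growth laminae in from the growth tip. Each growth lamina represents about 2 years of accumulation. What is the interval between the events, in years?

142 − 133 = 9 growth laminae lie between the two events.
9 growth laminae at 2 years each span 9 × 2 = 18 years.

18 years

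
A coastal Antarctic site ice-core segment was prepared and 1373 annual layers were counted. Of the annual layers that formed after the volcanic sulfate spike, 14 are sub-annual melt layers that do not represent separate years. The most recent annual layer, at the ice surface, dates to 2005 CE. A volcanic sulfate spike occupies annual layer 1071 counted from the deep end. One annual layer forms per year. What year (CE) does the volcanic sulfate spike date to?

1717 CE

1373 − 1071 = 302 annual layers lie beyond the volcanic sulfate spike toward the ice surface.
302 − 14 false = 288 true annual layers after the volcanic sulfate spike.
Counting back 288 years from 2005 CE places the volcanic sulfate spike in 2005 − 288 = 1717 CE.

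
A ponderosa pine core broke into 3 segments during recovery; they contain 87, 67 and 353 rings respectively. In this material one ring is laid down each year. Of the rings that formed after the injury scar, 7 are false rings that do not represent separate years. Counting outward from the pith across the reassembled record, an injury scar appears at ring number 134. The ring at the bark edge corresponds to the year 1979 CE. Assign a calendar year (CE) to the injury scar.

Total rings = 87 + 67 + 353 = 507.
507 − 134 = 373 rings lie beyond the injury scar toward the bark edge.
Removing the 7 false rings leaves 373 − 7 = 366 true rings beyond the injury scar.
1979 − 366 = 1613 CE.

1613 CE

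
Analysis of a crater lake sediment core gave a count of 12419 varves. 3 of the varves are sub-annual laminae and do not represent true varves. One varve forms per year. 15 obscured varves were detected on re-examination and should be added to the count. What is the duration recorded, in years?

Adjusted count: 12419 − 3 + 15 = 12431 varves.
With a one-to-one varve periodicity this is 12431 years.

12431 years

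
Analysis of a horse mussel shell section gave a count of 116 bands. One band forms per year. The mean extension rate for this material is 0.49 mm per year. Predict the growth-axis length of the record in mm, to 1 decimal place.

The record spans 116 years at 0.49 mm per year.
Length ≈ 0.49 × 116 = 56.8 mm.

56.8 mm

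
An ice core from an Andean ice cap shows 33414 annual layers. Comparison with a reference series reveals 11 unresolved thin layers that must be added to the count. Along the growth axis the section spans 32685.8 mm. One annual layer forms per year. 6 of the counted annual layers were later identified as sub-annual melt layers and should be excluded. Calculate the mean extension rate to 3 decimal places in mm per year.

Adjusted count: 33414 − 6 + 11 = 33419 annual layers.
32685.8 mm over 33419 years gives 32685.8 / 33419 ≈ 0.978 mm per year.

0.978 mm per year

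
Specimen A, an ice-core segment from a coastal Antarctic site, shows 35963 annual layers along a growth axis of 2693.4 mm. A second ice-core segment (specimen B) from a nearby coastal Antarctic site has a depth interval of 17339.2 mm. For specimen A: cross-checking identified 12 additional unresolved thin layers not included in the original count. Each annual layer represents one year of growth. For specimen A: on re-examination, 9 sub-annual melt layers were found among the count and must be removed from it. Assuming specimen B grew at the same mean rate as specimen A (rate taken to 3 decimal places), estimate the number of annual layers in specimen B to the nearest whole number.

231189 annual layers

Specimen A: after corrections the count is 35963 − 9 + 12 = 35966 annual layers.
A: Extension rate ≈ 2693.4 / 35966 = 0.075 mm per year.
For B, 17339.2 / 0.075 = 231189.33 years ≈ 231189 annual layers.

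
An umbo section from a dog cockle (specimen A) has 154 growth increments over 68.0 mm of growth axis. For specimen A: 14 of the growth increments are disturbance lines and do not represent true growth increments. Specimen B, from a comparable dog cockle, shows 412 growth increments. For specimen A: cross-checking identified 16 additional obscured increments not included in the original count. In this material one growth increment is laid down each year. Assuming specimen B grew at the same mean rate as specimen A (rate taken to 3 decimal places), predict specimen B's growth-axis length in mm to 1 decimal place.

179.6 mm

Specimen A: correcting the raw count gives 154 − 14 + 16 = 156 true growth increments.
A: Mean rate = 68.0 mm / 156 years ≈ 0.436 mm/yr.
For B, 0.436 mm/year × 412 years = 179.6 mm.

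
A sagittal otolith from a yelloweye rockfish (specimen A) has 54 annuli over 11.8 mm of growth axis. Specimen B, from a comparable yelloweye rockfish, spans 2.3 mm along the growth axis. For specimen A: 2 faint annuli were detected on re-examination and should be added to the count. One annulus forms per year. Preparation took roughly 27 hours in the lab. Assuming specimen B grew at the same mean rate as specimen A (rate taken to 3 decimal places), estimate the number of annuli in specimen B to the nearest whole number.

11 annuli

Specimen A: after corrections the count is 54 + 2 = 56 annuli.
A: Mean rate = 11.8 mm / 56 years ≈ 0.211 mm per year.
B spans 2.3 / 0.211 = 10.90 years ≈ 11 annuli.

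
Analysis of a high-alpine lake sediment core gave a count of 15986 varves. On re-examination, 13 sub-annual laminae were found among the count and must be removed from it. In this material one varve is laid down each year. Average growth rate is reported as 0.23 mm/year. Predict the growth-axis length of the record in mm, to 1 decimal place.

3673.8 mm

Adjusted count: 15986 − 13 = 15973 varves.
15973 years at 0.23 mm/year gives 0.23 × 15973 = 3673.8 mm.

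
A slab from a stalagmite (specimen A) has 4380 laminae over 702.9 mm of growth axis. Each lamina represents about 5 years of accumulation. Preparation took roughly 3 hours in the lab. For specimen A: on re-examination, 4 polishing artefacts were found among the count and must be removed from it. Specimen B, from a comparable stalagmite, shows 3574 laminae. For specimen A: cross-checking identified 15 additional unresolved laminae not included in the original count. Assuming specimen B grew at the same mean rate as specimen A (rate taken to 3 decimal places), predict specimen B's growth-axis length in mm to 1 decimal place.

571.8 mm

Specimen A: correcting the raw count gives 4380 − 4 + 15 = 4391 true laminae.
Specimen A: multiplying by 5 years per lamina: 4391 × 5 = 21955 years.
A: 702.9 mm over 21955 years gives 702.9 / 21955 ≈ 0.032 mm/yr.
Specimen B: at 5 years per lamina, 3574 × 5 = 17870 years. For B, 0.032 mm/year × 17870 years = 571.8 mm.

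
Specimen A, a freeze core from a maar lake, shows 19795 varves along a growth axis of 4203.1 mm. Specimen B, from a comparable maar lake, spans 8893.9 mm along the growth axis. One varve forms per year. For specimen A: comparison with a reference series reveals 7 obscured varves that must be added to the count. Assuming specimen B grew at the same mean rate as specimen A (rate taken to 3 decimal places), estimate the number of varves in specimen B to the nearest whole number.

41952 varves

Specimen A: after corrections the count is 19795 + 7 = 19802 varves.
A: Extension rate ≈ 4203.1 / 19802 = 0.212 mm per year.
B spans 8893.9 / 0.212 = 41952.36 years ≈ 41952 varves.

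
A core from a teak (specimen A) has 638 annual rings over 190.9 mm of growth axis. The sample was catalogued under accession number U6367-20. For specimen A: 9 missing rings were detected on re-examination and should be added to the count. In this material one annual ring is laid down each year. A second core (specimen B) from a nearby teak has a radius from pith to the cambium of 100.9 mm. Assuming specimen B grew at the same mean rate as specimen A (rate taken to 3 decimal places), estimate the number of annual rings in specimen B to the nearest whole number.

Specimen A: adjusted count: 638 + 9 = 647 annual rings.
A: Mean rate = 190.9 mm / 647 years ≈ 0.295 mm/year.
B spans 100.9 / 0.295 = 342.03 years ≈ 342 annual rings.

342 annual rings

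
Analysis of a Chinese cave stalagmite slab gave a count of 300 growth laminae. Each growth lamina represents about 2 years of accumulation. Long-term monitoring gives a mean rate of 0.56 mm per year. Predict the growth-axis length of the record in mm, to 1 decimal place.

Multiplying by 2 years per growth lamina: 300 × 2 = 600 years.
600 years at 0.56 mm/year gives 0.56 × 600 = 336.0 mm.

336.0 mm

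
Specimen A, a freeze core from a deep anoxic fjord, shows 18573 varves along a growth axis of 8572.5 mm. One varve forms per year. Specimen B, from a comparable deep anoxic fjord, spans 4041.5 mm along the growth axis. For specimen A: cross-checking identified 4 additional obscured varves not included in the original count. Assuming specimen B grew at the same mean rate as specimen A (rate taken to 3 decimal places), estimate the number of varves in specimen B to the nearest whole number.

Specimen A: correcting the raw count gives 18573 + 4 = 18577 true varves.
A: 8572.5 mm over 18577 years gives 8572.5 / 18577 ≈ 0.461 mm/year.
Specimen B: 4041.5 mm / 0.461 mm per year = 8766.81 years ≈ 8767 varves.

8767 varves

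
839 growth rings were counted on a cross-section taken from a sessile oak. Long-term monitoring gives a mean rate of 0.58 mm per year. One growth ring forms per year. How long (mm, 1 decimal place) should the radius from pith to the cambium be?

839 years of growth are recorded.
Length ≈ 0.58 × 839 = 486.6 mm.

486.6 mm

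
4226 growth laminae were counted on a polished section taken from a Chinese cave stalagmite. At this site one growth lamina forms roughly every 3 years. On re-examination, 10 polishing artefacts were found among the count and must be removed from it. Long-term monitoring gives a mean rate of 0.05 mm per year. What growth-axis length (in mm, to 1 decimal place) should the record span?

632.4 mm

Correcting the raw count gives 4226 − 10 = 4216 true growth laminae.
At 3 years per growth lamina, 4216 × 3 = 12648 years.
Length ≈ 0.05 × 12648 = 632.4 mm.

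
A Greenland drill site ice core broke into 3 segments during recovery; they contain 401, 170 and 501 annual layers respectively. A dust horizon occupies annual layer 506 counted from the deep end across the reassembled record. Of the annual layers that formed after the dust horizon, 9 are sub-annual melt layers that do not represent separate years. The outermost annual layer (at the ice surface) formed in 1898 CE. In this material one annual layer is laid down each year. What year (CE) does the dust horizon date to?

1341 CE

Total annual layers = 401 + 170 + 501 = 1072.
Between annual layer 506 and the ice surface there are 1072 − 506 = 566 annual layers.
Excluding 9 false annual layers: 566 − 9 = 557.
Counting back 557 years from 1898 CE places the dust horizon in 1898 − 557 = 1341 CE.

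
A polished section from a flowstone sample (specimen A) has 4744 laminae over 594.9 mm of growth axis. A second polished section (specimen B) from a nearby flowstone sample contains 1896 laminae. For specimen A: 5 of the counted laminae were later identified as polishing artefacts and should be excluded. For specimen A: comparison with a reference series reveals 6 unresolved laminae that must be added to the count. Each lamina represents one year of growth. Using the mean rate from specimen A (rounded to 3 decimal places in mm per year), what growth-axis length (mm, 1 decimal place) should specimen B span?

Specimen A: adjusted count: 4744 − 5 + 6 = 4745 laminae.
A: 594.9 mm over 4745 years gives 594.9 / 4745 ≈ 0.125 mm/yr.
Length of B = 0.125 × 1896 = 237.0 mm.

237.0 mm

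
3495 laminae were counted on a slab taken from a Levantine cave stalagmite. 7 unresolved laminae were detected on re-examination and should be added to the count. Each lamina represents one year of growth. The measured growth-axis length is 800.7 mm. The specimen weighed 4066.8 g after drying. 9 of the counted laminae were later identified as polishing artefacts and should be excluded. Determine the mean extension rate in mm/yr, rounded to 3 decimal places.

0.229 mm/yr

Correcting the raw count gives 3495 − 9 + 7 = 3493 true laminae.
Mean rate = 800.7 mm / 3493 years ≈ 0.229 mm/yr.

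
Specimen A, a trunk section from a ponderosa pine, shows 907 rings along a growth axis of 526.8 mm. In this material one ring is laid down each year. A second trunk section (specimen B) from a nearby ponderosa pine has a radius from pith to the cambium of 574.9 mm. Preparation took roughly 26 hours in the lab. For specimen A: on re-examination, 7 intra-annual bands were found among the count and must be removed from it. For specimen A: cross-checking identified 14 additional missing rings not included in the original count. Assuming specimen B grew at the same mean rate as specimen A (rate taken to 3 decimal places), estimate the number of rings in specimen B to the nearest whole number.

998 rings

Specimen A: after corrections the count is 907 − 7 + 14 = 914 rings.
A: 526.8 mm over 914 years gives 526.8 / 914 ≈ 0.576 mm/year.
Specimen B: 574.9 mm / 0.576 mm per year = 998.09 years ≈ 998 rings.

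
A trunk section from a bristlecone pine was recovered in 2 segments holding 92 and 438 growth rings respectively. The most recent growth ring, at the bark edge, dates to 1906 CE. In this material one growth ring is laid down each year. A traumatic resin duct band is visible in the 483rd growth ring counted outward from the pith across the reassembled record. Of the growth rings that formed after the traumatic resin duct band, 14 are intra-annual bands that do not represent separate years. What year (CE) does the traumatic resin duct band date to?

1873 CE

Total growth rings = 92 + 438 = 530.
530 − 483 = 47 growth rings lie beyond the traumatic resin duct band toward the bark edge.
Removing the 14 false growth rings leaves 47 − 14 = 33 true growth rings beyond the traumatic resin duct band.
The growth ring at the bark edge is 1906 CE, so the traumatic resin duct band dates to 1906 − 33 = 1873 CE.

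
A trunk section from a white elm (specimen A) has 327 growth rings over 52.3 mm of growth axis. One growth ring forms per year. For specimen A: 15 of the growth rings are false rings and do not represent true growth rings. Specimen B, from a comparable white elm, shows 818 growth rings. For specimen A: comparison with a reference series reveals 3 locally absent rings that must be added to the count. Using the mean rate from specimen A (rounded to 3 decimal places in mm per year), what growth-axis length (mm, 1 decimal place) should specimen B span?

Specimen A: true growth ring count = 327 − 15 + 3 = 315.
A: Mean rate = 52.3 mm / 315 years ≈ 0.166 mm/year.
B's length ≈ 0.166 × 818 = 135.8 mm.

135.8 mm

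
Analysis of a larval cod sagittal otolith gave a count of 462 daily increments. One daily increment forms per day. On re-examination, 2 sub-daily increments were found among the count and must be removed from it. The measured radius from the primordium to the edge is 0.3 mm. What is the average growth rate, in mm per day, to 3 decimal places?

0.001 mm per day

Correcting the raw count gives 462 − 2 = 460 true daily increments.
Extension rate ≈ 0.3 / 460 = 0.001 mm per day.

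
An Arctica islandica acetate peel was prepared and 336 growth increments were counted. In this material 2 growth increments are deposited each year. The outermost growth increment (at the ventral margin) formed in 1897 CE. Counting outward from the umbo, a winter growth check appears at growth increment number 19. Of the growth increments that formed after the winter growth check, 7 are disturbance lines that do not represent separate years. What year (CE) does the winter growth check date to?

336 − 19 = 317 growth increments lie beyond the winter growth check toward the ventral margin.
Excluding 7 false growth increments: 317 − 7 = 310.
With 2 growth increments per year, 310 / 2 = 155 years.
1897 − 155 = 1742 CE.

1742 CE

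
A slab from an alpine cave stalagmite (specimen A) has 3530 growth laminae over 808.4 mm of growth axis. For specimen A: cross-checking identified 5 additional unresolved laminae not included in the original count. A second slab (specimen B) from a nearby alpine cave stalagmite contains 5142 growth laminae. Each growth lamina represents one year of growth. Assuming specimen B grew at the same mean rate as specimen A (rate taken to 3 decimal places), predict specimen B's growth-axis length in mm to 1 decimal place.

1177.5 mm

Specimen A: adjusted count: 3530 + 5 = 3535 growth laminae.
A: 808.4 mm over 3535 years gives 808.4 / 3535 ≈ 0.229 mm per year.
Length of B = 0.229 × 5142 = 1177.5 mm.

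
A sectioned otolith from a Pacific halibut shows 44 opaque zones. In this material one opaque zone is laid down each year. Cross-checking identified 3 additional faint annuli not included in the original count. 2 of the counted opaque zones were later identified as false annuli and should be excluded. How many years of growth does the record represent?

45 years

After corrections the count is 44 − 2 + 3 = 45 opaque zones.
At one opaque zone per year, that is 45 years.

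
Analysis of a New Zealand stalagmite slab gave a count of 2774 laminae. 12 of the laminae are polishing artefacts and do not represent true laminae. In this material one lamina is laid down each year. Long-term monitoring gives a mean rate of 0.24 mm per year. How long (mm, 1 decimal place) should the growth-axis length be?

662.9 mm

Correcting the raw count gives 2774 − 12 = 2762 true laminae.
Predicted length = 0.24 mm/year × 2762 years = 662.9 mm.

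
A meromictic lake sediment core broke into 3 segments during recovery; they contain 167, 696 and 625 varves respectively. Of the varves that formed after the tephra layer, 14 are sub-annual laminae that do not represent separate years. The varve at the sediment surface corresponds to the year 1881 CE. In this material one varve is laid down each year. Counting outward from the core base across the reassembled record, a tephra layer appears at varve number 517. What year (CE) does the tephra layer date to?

Total varves = 167 + 696 + 625 = 1488.
1488 − 517 = 971 varves lie beyond the tephra layer toward the sediment surface.
Removing the 14 false varves leaves 971 − 14 = 957 true varves beyond the tephra layer.
Counting back 957 years from 1881 CE places the tephra layer in 1881 − 957 = 924 CE.

924 CE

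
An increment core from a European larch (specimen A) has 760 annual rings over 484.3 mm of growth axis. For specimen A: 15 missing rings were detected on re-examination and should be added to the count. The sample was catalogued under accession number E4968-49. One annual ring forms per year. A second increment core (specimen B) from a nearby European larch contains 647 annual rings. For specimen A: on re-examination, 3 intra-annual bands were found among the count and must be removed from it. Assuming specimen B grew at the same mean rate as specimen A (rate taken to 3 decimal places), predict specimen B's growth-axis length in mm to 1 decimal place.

Specimen A: true annual ring count = 760 − 3 + 15 = 772.
A: Mean rate = 484.3 mm / 772 years ≈ 0.627 mm/yr.
Length of B = 0.627 × 647 = 405.7 mm.

405.7 mm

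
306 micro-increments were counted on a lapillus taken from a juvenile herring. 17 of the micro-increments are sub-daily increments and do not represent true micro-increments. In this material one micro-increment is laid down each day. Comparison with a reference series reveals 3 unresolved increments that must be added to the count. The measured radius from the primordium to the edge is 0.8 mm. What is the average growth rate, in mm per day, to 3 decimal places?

True micro-increment count = 306 − 17 + 3 = 292.
Extension rate ≈ 0.8 / 292 = 0.003 mm per day.

0.003 mm per day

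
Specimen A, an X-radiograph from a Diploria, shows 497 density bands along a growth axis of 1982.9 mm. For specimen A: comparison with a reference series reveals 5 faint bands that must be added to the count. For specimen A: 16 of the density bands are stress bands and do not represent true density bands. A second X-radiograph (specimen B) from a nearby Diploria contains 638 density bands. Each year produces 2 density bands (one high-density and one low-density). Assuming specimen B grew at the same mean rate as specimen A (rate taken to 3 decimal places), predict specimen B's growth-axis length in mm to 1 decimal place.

Specimen A: after corrections the count is 497 − 16 + 5 = 486 density bands.
Specimen A: with 2 density bands per year, 486 / 2 = 243 years.
A: 1982.9 mm over 243 years gives 1982.9 / 243 ≈ 8.160 mm per year.
Specimen B: dividing by 2 density bands per year: 638 / 2 = 319 years. For B, 8.160 mm/year × 319 years = 2603.0 mm.

2603.0 mm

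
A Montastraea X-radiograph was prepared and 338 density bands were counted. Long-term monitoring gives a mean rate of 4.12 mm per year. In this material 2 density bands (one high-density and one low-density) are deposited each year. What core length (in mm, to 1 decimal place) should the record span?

696.3 mm

With 2 density bands per year, 338 / 2 = 169 years.
Length ≈ 4.12 × 169 = 696.3 mm.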